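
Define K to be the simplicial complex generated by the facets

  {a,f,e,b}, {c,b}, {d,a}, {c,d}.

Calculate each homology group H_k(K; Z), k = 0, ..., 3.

H_0 ≅ Z,  H_1 ≅ Z,  H_2 = 0,  H_3 = 0.

We work with the vertex ordering a < b < c < d < e < f. The simplices of K, each written with vertices in increasing order, are:

  0-simplices (6): a, b, c, d, e, f
  1-simplices (9): ab, ad, ae, af, bc, be, bf, cd, ef
  2-simplices (4): abe, abf, aef, bef
  3-simplices (1): abef

Hence C_0 ≅ Z^6, C_1 ≅ Z^9, C_2 ≅ Z^4, C_3 ≅ Z^1.

∂_1: C_1 → C_0 sends each edge [p,q] (with p < q) to q − p. For instance
  ∂ab = b − a.
This gives a 6×9 integer matrix of rank 5; reducing to Smith normal form yields diagonal entries (1,1,1,1,1).

∂_2: C_2 → C_1 acts by ∂[p,q,r] = [q,r] − [p,r] + [p,q]. For instance
  ∂aef = ef − af + ae,
  ∂abf = bf − af + ab.
This gives a 9×4 integer matrix of rank 3; reducing to Smith normal form yields diagonal entries (1,1,1).

The boundary map ∂_3: C_3 → C_2 sends each 3-simplex σ to the alternating sum Σ_i (−1)^i (σ with its i-th vertex removed). For instance
  ∂abef = bef − aef + abf − abe.
This gives a 4×1 integer matrix of rank 1; reducing to Smith normal form yields diagonal entries (1).

Reading off H_k = ker ∂_k / im ∂_{k+1}:

  H_0: rank C_0 − rank ∂_1 = 6 − 5 = 1, and the invariant factors of ∂_1 are all 1, so H_0 ≅ Z.
  H_1: rank ker ∂_1 − rank ∂_2 = (9 − 5) − 3 = 1, and the invariant factors of ∂_2 are all 1, so H_1 ≅ Z.
  H_2: rank ker ∂_2 − rank ∂_3 = (4 − 3) − 1 = 0, and the invariant factors of ∂_3 are all 1, so H_2 ≅ 0.
  H_3: rank ker ∂_3 − rank ∂_4 = (1 − 1) − 0 = 0, and there is no ∂_4, so H_3 ≅ 0.

As a check, the Euler characteristic is 6 − 9 + 4 − 1 = 0, which agrees with 1 − 1 + 0 − 0 = 0.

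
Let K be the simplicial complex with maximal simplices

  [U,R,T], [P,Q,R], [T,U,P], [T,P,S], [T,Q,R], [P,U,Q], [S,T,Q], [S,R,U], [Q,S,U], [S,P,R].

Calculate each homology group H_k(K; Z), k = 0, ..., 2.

H_0 = Z,  H_1 = Z/2Z,  H_2 = 0.

Fix the vertex order P < Q < R < S < T < U and write every simplex with vertices in increasing order. Then dim K = 2 and the simplices of K are:

  0-simplices (6): P, Q, R, S, T, U
  1-simplices (15): PQ, PR, PS, PT, PU, QR, QS, QT, QU, RS, RT, RU, ST, SU, TU
  2-simplices (10): PQR, PQU, PRS, PST, PTU, QRT, QST, QSU, RSU, RTU

Hence C_0 ≅ Z^6, C_1 ≅ Z^15, C_2 ≅ Z^10.

∂_1: C_1 → C_0 is given by ∂[p,q] = [q] − [p].
This gives a 6×15 integer matrix of rank 5; reducing to Smith normal form yields diagonal entries (1,1,1,1,1).

Boundary ∂_2: C_2 → C_1 acts by ∂[p,q,r] = [q,r] − [p,r] + [p,q]. For instance
  ∂QST = ST − QT + QS,
  ∂PTU = TU − PU + PT.
This gives a 15×10 integer matrix of rank 10; reducing to Smith normal form yields diagonal entries (1,1,1,1,1,1,1,1,1,2).

From H_k ≅ ker(∂_k) / im(∂_{k+1}) we obtain:

  H_0: rank C_0 − rank ∂_1 = 6 − 5 = 1, and the invariant factors of ∂_1 are all 1, so H_0 = Z.
  H_1: rank ker ∂_1 − rank ∂_2 = (15 − 5) − 10 = 0, and ∂_2 has invariant factor 2 > 1, so H_1 = Z/2Z.
  H_2: rank ker ∂_2 − rank ∂_3 = (10 − 10) − 0 = 0, and there is no ∂_3, so H_2 = 0.

(K is a triangulation of the real projective plane RP^2.)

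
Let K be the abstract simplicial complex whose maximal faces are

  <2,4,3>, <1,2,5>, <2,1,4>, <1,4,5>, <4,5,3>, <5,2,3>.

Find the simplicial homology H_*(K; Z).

K has 5 vertices, 9 edges, 6 triangles.
rank ∂_0 = 0, rank ∂_1 = 4 ⇒ b_0 = 5 − 0 − 4 = 1; all invariant factors of ∂_1 are 1 so no torsion. So H_0 = Z.
rank ∂_1 = 4, rank ∂_2 = 5 ⇒ b_1 = 9 − 4 − 5 = 0; all invariant factors of ∂_2 are 1 so no torsion. So H_1 = 0.
rank ∂_2 = 5, rank ∂_3 = 0 ⇒ b_2 = 6 − 5 − 0 = 1. So H_2 = Z.

H_0 ≅ Z,  H_1 = 0,  H_2 ≅ Z.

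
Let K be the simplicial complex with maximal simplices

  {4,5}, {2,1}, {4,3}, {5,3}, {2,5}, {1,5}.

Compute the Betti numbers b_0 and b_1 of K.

b_0 = 1, b_1 = 2.

K has 5 vertices, 6 edges.
rank ∂_0 = 0, rank ∂_1 = 4 ⇒ b_0 = 5 − 0 − 4 = 1; all invariant factors of ∂_1 are 1 so no torsion. So H_0 = Z.
rank ∂_1 = 4, rank ∂_2 = 0 ⇒ b_1 = 6 − 4 − 0 = 2. So H_1 = Z^2.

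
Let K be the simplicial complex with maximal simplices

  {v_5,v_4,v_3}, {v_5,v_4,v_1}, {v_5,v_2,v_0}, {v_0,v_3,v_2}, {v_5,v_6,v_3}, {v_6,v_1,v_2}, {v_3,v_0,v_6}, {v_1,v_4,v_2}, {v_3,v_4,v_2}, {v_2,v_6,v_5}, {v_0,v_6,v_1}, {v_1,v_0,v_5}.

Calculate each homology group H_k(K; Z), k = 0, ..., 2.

Take the total order v_0 < v_1 < v_2 < v_3 < v_4 < v_5 < v_6 on the vertex set. Then K (dimension 2) consists of the simplices:

  0-simplices (7): [v_0], [v_1], [v_2], [v_3], [v_4], [v_5], [v_6]
  1-simplices (18): (18 of them)
  2-simplices (12): (12 of them)

giving chain groups C_0 ≅ Z^7, C_1 ≅ Z^18, C_2 ≅ Z^12.

Boundary ∂_1: C_1 → C_0 is given by ∂[p,q] = [q] − [p].
This gives a 7×18 integer matrix of rank 6; reducing to Smith normal form yields diagonal entries (1,1,1,1,1,1).

The boundary map ∂_2: C_2 → C_1 maps a triangle to the signed sum of its edges. For instance
  ∂[v_0,v_3,v_6] = [v_3,v_6] − [v_0,v_6] + [v_0,v_3],
  ∂[v_3,v_4,v_5] = [v_4,v_5] − [v_3,v_5] + [v_3,v_4].
The resulting 18×12 matrix has rank 12, and its Smith normal form has invariant factors (1,1,1,1,1,1,1,1,1,1,1,2).

Reading off H_k = ker ∂_k / im ∂_{k+1}:

  H_0: rank C_0 − rank ∂_1 = 7 − 6 = 1, and the invariant factors of ∂_1 are all 1, so H_0 ≅ Z.
  H_1: rank ker ∂_1 − rank ∂_2 = (18 − 6) − 12 = 0, and ∂_2 has invariant factor 2 > 1, so H_1 ≅ Z/2.
  H_2: rank ker ∂_2 − rank ∂_3 = (12 − 12) − 0 = 0, and there is no ∂_3, so H_2 ≅ 0.

As a check, the Euler characteristic is 7 − 18 + 12 = 1, which agrees with 1 − 0 + 0 = 1.

H_0 ≅ Z,  H_1 ≅ Z/2,  H_2 = 0.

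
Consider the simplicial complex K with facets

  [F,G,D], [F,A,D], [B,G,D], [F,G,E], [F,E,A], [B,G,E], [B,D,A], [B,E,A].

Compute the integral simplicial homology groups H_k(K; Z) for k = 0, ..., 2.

Order the vertices as A < B < D < E < F < G. Listing each simplex with vertices in this order, K has dimension 2 with simplices:

  0-simplices (6): A, B, D, E, F, G
  1-simplices (12): AB, AD, AE, AF, BD, BE, BG, DF, DG, EF, EG, FG
  2-simplices (8): ABD, ABE, ADF, AEF, BDG, BEG, DFG, EFG

Hence C_0 ≅ Z^6, C_1 ≅ Z^12, C_2 ≅ Z^8.

The boundary map ∂_1: C_1 → C_0 is given by ∂[p,q] = [q] − [p]. For instance
  ∂BE = E − B.
The resulting 6×12 matrix has rank 5, and its Smith normal form has invariant factors (1,1,1,1,1).

Boundary ∂_2: C_2 → C_1 acts by ∂[p,q,r] = [q,r] − [p,r] + [p,q]. For instance
  ∂ABE = BE − AE + AB,
  ∂AEF = EF − AF + AE.
The resulting 12×8 matrix has rank 7, and its Smith normal form has invariant factors (1,1,1,1,1,1,1).

From H_k ≅ ker(∂_k) / im(∂_{k+1}) we obtain:

  H_0: rank C_0 − rank ∂_1 = 6 − 5 = 1, and the invariant factors of ∂_1 are all 1, so H_0 = Z.
  H_1: rank ker ∂_1 − rank ∂_2 = (12 − 5) − 7 = 0, and the invariant factors of ∂_2 are all 1, so H_1 = 0.
  H_2: rank ker ∂_2 − rank ∂_3 = (8 − 7) − 0 = 1, and there is no ∂_3, so H_2 = Z.

As a check, the Euler characteristic is 6 − 12 + 8 = 2, which agrees with 1 − 0 + 1 = 2.

H_0 ≅ Z,  H_1 = 0,  H_2 ≅ Z.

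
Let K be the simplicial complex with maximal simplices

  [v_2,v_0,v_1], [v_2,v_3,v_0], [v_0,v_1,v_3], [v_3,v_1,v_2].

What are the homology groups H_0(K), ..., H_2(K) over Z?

H_0 ≅ Z,  H_1 = 0,  H_2 ≅ Z.

Fix the vertex order v_0 < v_1 < v_2 < v_3 and write every simplex with vertices in increasing order. Then dim K = 2 and the simplices of K are:

  0-simplices (4): [v_0], [v_1], [v_2], [v_3]
  1-simplices (6): [v_0,v_1], [v_0,v_2], [v_0,v_3], [v_1,v_2], [v_1,v_3], [v_2,v_3]
  2-simplices (4): [v_0,v_1,v_2], [v_0,v_1,v_3], [v_0,v_2,v_3], [v_1,v_2,v_3]

giving chain groups C_0 ≅ Z^4, C_1 ≅ Z^6, C_2 ≅ Z^4.

Boundary ∂_1: C_1 → C_0 is given by ∂[p,q] = [q] − [p]. For instance
  ∂[v_0,v_3] = [v_3] − [v_0].
The resulting 4×6 matrix has rank 3, and its Smith normal form has invariant factors (1,1,1).

The boundary map ∂_2: C_2 → C_1 sends each 2-simplex [p,q,r] to [q,r] − [p,r] + [p,q]. For instance
  ∂[v_0,v_2,v_3] = [v_2,v_3] − [v_0,v_3] + [v_0,v_2],
  ∂[v_0,v_1,v_2] = [v_1,v_2] − [v_0,v_2] + [v_0,v_1].
The 6×4 boundary matrix has rank 3 and Smith normal form diag(1,1,1).

Computing H_k = (kernel of ∂_k) / (image of ∂_{k+1}):

  H_0: rank C_0 − rank ∂_1 = 4 − 3 = 1, and the invariant factors of ∂_1 are all 1, so H_0 = Z.
  H_1: rank ker ∂_1 − rank ∂_2 = (6 − 3) − 3 = 0, and the invariant factors of ∂_2 are all 1, so H_1 = 0.
  H_2: rank ker ∂_2 − rank ∂_3 = (4 − 3) − 0 = 1, and there is no ∂_3, so H_2 = Z.

As a check, the Euler characteristic is 4 − 6 + 4 = 2, which agrees with 1 − 0 + 1 = 2.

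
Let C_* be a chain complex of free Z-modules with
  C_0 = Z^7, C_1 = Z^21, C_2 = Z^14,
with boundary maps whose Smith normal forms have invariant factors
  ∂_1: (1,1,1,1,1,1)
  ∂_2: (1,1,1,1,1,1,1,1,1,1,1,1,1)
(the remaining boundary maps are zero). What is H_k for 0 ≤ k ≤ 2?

H_0: b_0 = 7 − 0 − 6 = 1; torsion from ∂_1 factors > 1: none. So H_0 = Z.
H_1: b_1 = 21 − 6 − 13 = 2; torsion from ∂_2 factors > 1: none. So H_1 = Z^2.
H_2: b_2 = 14 − 13 − 0 = 1; torsion from ∂_3 factors > 1: none. So H_2 = Z.

H_0 = Z,  H_1 = Z^2,  H_2 = Z.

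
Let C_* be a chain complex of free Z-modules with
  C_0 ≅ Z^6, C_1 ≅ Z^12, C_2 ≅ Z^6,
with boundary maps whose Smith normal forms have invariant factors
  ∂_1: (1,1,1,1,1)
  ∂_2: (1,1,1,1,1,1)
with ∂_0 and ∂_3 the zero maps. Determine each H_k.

H_0: b_0 = 6 − 0 − 5 = 1; torsion from ∂_1 factors > 1: none. So H_0 = Z.
H_1: b_1 = 12 − 5 − 6 = 1; torsion from ∂_2 factors > 1: none. So H_1 = Z.
H_2: b_2 = 6 − 6 − 0 = 0; torsion from ∂_3 factors > 1: none. So H_2 = 0.

H_0 = Z,  H_1 = Z,  H_2 = 0.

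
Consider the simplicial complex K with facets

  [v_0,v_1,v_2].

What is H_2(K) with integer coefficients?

We work with the vertex ordering v_0 < v_1 < v_2. The simplices of K, each written with vertices in increasing order, are:

  0-simplices (3): [v_0], [v_1], [v_2]
  1-simplices (3): [v_0,v_1], [v_0,v_2], [v_1,v_2]
  2-simplices (1): [v_0,v_1,v_2]

giving chain groups C_0 ≅ Z^3, C_1 ≅ Z^3, C_2 ≅ Z^1.

Boundary ∂_1: C_1 → C_0 is given by ∂[p,q] = [q] − [p].
As a 3×3 matrix over Z this has rank 2, with invariant factors (1,1).

The boundary map ∂_2: C_2 → C_1 sends each 2-simplex [p,q,r] to [q,r] − [p,r] + [p,q]. For instance
  ∂[v_0,v_1,v_2] = [v_1,v_2] − [v_0,v_2] + [v_0,v_1].
The resulting 3×1 matrix has rank 1, and its Smith normal form has invariant factors (1).

Reading off H_k = ker ∂_k / im ∂_{k+1}:

  H_2: rank ker ∂_2 − rank ∂_3 = (1 − 1) − 0 = 0, and there is no ∂_3, so H_2 = 0.

H_2 ≅ 0.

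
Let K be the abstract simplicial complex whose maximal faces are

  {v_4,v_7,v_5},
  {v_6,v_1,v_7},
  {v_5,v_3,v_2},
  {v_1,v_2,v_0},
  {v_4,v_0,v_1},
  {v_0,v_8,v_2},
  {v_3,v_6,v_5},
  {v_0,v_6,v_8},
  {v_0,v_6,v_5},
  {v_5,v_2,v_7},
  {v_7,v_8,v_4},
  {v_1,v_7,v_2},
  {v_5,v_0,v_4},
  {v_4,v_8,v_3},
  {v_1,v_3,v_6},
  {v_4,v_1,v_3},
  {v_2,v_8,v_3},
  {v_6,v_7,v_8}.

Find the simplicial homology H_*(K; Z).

H_0 ≅ Z,  H_1 ≅ Z^2,  H_2 ≅ Z.

We work with the vertex ordering v_0 < v_1 < v_2 < v_3 < v_4 < v_5 < v_6 < v_7 < v_8. The simplices of K, each written with vertices in increasing order, are:

  0-simplices (9): [v_0], [v_1], [v_2], [v_3], [v_4], [v_5], [v_6], [v_7], [v_8]
  1-simplices (27): (27 of them)
  2-simplices (18): (18 of them)

so the chain groups are C_0 ≅ Z^9, C_1 ≅ Z^27, C_2 ≅ Z^18.

The boundary map ∂_1: C_1 → C_0 maps an edge to its endpoints' difference, ∂[p,q] = q − p. For instance
  ∂[v_0,v_2] = [v_2] − [v_0].
This gives a 9×27 integer matrix of rank 8; reducing to Smith normal form yields diagonal entries (1,1,1,1,1,1,1,1).

∂_2: C_2 → C_1 sends each 2-simplex [p,q,r] to [q,r] − [p,r] + [p,q]. For instance
  ∂[v_1,v_3,v_6] = [v_3,v_6] − [v_1,v_6] + [v_1,v_3],
  ∂[v_0,v_5,v_6] = [v_5,v_6] − [v_0,v_6] + [v_0,v_5].
The 27×18 boundary matrix has rank 17 and Smith normal form diag(1,1,1,1,1,1,1,1,1,1,1,1,1,1,1,1,1).

Computing H_k = (kernel of ∂_k) / (image of ∂_{k+1}):

  H_0: rank C_0 − rank ∂_1 = 9 − 8 = 1, and the invariant factors of ∂_1 are all 1, so H_0 = Z.
  H_1: rank ker ∂_1 − rank ∂_2 = (27 − 8) − 17 = 2, and the invariant factors of ∂_2 are all 1, so H_1 = Z^2.
  H_2: rank ker ∂_2 − rank ∂_3 = (18 − 17) − 0 = 1, and there is no ∂_3, so H_2 = Z.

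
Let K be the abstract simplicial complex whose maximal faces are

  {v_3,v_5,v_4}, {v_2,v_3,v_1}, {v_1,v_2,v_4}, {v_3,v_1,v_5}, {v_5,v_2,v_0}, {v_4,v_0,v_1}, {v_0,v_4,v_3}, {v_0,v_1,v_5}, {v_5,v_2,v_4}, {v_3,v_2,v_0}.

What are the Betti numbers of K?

b_0 = 1, b_1 = 0, b_2 = 0.

Take the total order v_0 < v_1 < v_2 < v_3 < v_4 < v_5 on the vertex set. Then K (dimension 2) consists of the simplices:

  0-simplices (6): [v_0], [v_1], [v_2], [v_3], [v_4], [v_5]
  1-simplices (15): (15 of them)
  2-simplices (10): [v_0,v_1,v_4], [v_0,v_1,v_5], [v_0,v_2,v_3], [v_0,v_2,v_5], [v_0,v_3,v_4], [v_1,v_2,v_3], [v_1,v_2,v_4], [v_1,v_3,v_5], [v_2,v_4,v_5], [v_3,v_4,v_5]

Hence C_0 ≅ Z^6, C_1 ≅ Z^15, C_2 ≅ Z^10.

∂_1: C_1 → C_0 is given by ∂[p,q] = [q] − [p].
This gives a 6×15 integer matrix of rank 5; reducing to Smith normal form yields diagonal entries (1,1,1,1,1).

Boundary ∂_2: C_2 → C_1 maps a triangle to the signed sum of its edges. For instance
  ∂[v_1,v_2,v_4] = [v_2,v_4] − [v_1,v_4] + [v_1,v_2],
  ∂[v_1,v_3,v_5] = [v_3,v_5] − [v_1,v_5] + [v_1,v_3].
As a 15×10 matrix over Z this has rank 10, with invariant factors (1,1,1,1,1,1,1,1,1,2).

Now H_k = ker ∂_k / im ∂_{k+1}, so:

  H_0: rank C_0 − rank ∂_1 = 6 − 5 = 1, and the invariant factors of ∂_1 are all 1, so H_0 ≅ Z.
  H_1: rank ker ∂_1 − rank ∂_2 = (15 − 5) − 10 = 0, and ∂_2 has invariant factor 2 > 1, so H_1 ≅ Z/2.
  H_2: rank ker ∂_2 − rank ∂_3 = (10 − 10) − 0 = 0, and there is no ∂_3, so H_2 ≅ 0.

As a check, the Euler characteristic is 6 − 15 + 10 = 1, which agrees with 1 − 0 + 0 = 1.
(K is a triangulation of the real projective plane RP^2.)

Hence the Betti numbers are b_0 = 1, b_1 = 0, b_2 = 0.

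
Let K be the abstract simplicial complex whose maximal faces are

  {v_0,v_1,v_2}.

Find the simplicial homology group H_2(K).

Take the total order v_0 < v_1 < v_2 on the vertex set. Then K (dimension 2) consists of the simplices:

  0-simplices (3): [v_0], [v_1], [v_2]
  1-simplices (3): [v_0,v_1], [v_0,v_2], [v_1,v_2]
  2-simplices (1): [v_0,v_1,v_2]

giving chain groups C_0 ≅ Z^3, C_1 ≅ Z^3, C_2 ≅ Z^1.

The boundary map ∂_1: C_1 → C_0 maps an edge to its endpoints' difference, ∂[p,q] = q − p. For instance
  ∂[v_1,v_2] = [v_2] − [v_1].
The resulting 3×3 matrix has rank 2, and its Smith normal form has invariant factors (1,1).

∂_2: C_2 → C_1 acts by ∂[p,q,r] = [q,r] − [p,r] + [p,q]. For instance
  ∂[v_0,v_1,v_2] = [v_1,v_2] − [v_0,v_2] + [v_0,v_1].
The 3×1 boundary matrix has rank 1 and Smith normal form diag(1).

Computing H_k = (kernel of ∂_k) / (image of ∂_{k+1}):

  H_2: rank ker ∂_2 − rank ∂_3 = (1 − 1) − 0 = 0, and there is no ∂_3, so H_2 = 0.

H_2 = 0.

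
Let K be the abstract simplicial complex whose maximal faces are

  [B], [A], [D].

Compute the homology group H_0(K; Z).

H_0 ≅ Z^3.

Fix the vertex order A < B < D and write every simplex with vertices in increasing order. Then dim K = 0 and the simplices of K are:

  0-simplices (3): A, B, D

so the chain groups are C_0 ≅ Z^3.

From H_k ≅ ker(∂_k) / im(∂_{k+1}) we obtain:

  H_0: rank C_0 − rank ∂_1 = 3 − 0 = 3, and there is no ∂_1, so H_0 ≅ Z^3.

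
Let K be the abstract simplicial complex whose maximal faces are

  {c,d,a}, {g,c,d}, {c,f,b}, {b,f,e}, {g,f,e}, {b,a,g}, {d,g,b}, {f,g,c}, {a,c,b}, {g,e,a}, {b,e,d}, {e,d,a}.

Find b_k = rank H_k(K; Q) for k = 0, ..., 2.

Fix the vertex order a < b < c < d < e < f < g and write every simplex with vertices in increasing order. Then dim K = 2 and the simplices of K are:

  0-simplices (7): a, b, c, d, e, f, g
  1-simplices (18): ab, ac, ad, ae, ag, bc, bd, be, bf, bg, cd, cf, cg, de, dg, ef, eg, fg
  2-simplices (12): abc, abg, acd, ade, aeg, bcf, bde, bdg, bef, cdg, cfg, efg

so the chain groups are C_0 ≅ Z^7, C_1 ≅ Z^18, C_2 ≅ Z^12.

Boundary ∂_1: C_1 → C_0 sends each edge [p,q] (with p < q) to q − p.
The resulting 7×18 matrix has rank 6, and its Smith normal form has invariant factors (1,1,1,1,1,1).

∂_2: C_2 → C_1 maps a triangle to the signed sum of its edges. For instance
  ∂abc = bc − ac + ab,
  ∂efg = fg − eg + ef.
As a 18×12 matrix over Z this has rank 12, with invariant factors (1,1,1,1,1,1,1,1,1,1,1,2).

Now H_k = ker ∂_k / im ∂_{k+1}, so:

  H_0: rank C_0 − rank ∂_1 = 7 − 6 = 1, and the invariant factors of ∂_1 are all 1, so H_0 = Z.
  H_1: rank ker ∂_1 − rank ∂_2 = (18 − 6) − 12 = 0, and ∂_2 has invariant factor 2 > 1, so H_1 = Z/2Z.
  H_2: rank ker ∂_2 − rank ∂_3 = (12 − 12) − 0 = 0, and there is no ∂_3, so H_2 = 0.

Hence the Betti numbers are b_0 = 1, b_1 = 0, b_2 = 0.

b_0 = 1, b_1 = 0, b_2 = 0.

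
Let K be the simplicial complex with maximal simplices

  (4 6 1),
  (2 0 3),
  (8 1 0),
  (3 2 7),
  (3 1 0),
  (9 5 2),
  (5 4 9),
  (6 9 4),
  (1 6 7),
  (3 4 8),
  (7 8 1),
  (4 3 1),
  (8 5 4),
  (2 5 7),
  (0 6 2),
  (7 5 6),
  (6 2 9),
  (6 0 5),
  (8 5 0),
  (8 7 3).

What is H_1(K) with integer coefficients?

H_1 ≅ Z ⊕ Z_2.

Fix the vertex order 0 < 1 < 2 < 3 < 4 < 5 < 6 < 7 < 8 < 9 and write every simplex with vertices in increasing order. Then dim K = 2 and the simplices of K are:

  0-simplices (10): [0], [1], [2], [3], [4], [5], [6], [7], [8], [9]
  1-simplices (30): (30 of them)
  2-simplices (20): (20 of them)

giving chain groups C_0 ≅ Z^10, C_1 ≅ Z^30, C_2 ≅ Z^20.

Boundary ∂_1: C_1 → C_0 maps an edge to its endpoints' difference, ∂[p,q] = q − p. For instance
  ∂[1,7] = [7] − [1].
The resulting 10×30 matrix has rank 9, and its Smith normal form has invariant factors (1,1,1,1,1,1,1,1,1).

The boundary map ∂_2: C_2 → C_1 acts by ∂[p,q,r] = [q,r] − [p,r] + [p,q]. For instance
  ∂[1,3,4] = [3,4] − [1,4] + [1,3],
  ∂[0,2,3] = [2,3] − [0,3] + [0,2].
As a 30×20 matrix over Z this has rank 20, with invariant factors (1,1,1,1,1,1,1,1,1,1,1,1,1,1,1,1,1,1,1,2).

Computing H_k = (kernel of ∂_k) / (image of ∂_{k+1}):

  H_1: rank ker ∂_1 − rank ∂_2 = (30 − 9) − 20 = 1, and ∂_2 has invariant factor 2 > 1, so H_1 ≅ Z ⊕ Z_2.

(K is a triangulation of the Klein bottle.)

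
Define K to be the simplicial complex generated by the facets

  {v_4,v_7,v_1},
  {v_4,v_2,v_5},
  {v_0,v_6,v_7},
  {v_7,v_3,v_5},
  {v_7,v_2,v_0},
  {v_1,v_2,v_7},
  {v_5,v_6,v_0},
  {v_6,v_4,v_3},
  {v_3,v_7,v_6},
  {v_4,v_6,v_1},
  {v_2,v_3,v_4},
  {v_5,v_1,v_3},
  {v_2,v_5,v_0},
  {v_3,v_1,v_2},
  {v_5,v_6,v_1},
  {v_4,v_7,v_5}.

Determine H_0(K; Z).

Fix the vertex order v_0 < v_1 < v_2 < v_3 < v_4 < v_5 < v_6 < v_7 and write every simplex with vertices in increasing order. Then dim K = 2 and the simplices of K are:

  0-simplices (8): [v_0], [v_1], [v_2], [v_3], [v_4], [v_5], [v_6], [v_7]
  1-simplices (24): (24 of them)
  2-simplices (16): (16 of them)

Hence C_0 ≅ Z^8, C_1 ≅ Z^24, C_2 ≅ Z^16.

∂_1: C_1 → C_0 sends each edge [p,q] (with p < q) to q − p. For instance
  ∂[v_1,v_3] = [v_3] − [v_1].
As a 8×24 matrix over Z this has rank 7, with invariant factors (1,1,1,1,1,1,1).

The boundary map ∂_2: C_2 → C_1 acts by ∂[p,q,r] = [q,r] − [p,r] + [p,q]. For instance
  ∂[v_1,v_4,v_7] = [v_4,v_7] − [v_1,v_7] + [v_1,v_4],
  ∂[v_0,v_6,v_7] = [v_6,v_7] − [v_0,v_7] + [v_0,v_6].
The 24×16 boundary matrix has rank 15 and Smith normal form diag(1,1,1,1,1,1,1,1,1,1,1,1,1,1,1).

Now H_k = ker ∂_k / im ∂_{k+1}, so:

  H_0: rank C_0 − rank ∂_1 = 8 − 7 = 1, and the invariant factors of ∂_1 are all 1, so H_0 ≅ Z.

H_0 ≅ Z.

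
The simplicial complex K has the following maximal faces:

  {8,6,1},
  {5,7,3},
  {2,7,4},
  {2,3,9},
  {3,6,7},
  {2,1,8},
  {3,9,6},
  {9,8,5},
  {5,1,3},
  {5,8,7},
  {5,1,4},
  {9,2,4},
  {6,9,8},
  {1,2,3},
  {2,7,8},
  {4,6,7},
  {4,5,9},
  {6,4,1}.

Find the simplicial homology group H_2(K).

H_2 = Z.

We work with the vertex ordering 1 < 2 < 3 < 4 < 5 < 6 < 7 < 8 < 9. The simplices of K, each written with vertices in increasing order, are:

  0-simplices (9): [1], [2], [3], [4], [5], [6], [7], [8], [9]
  1-simplices (27): (27 of them)
  2-simplices (18): [1,2,3], [1,2,8], [1,3,5], [1,4,5], [1,4,6], [1,6,8], [2,3,9], [2,4,7], [2,4,9], [2,7,8], [3,5,7], [3,6,7], [3,6,9], [4,5,9], [4,6,7], [5,7,8], [5,8,9], [6,8,9]

Hence C_0 ≅ Z^9, C_1 ≅ Z^27, C_2 ≅ Z^18.

Boundary ∂_1: C_1 → C_0 maps an edge to its endpoints' difference, ∂[p,q] = q − p. For instance
  ∂[3,7] = [7] − [3].
The resulting 9×27 matrix has rank 8, and its Smith normal form has invariant factors (1,1,1,1,1,1,1,1).

The boundary map ∂_2: C_2 → C_1 acts by ∂[p,q,r] = [q,r] − [p,r] + [p,q]. For instance
  ∂[1,2,3] = [2,3] − [1,3] + [1,2],
  ∂[2,3,9] = [3,9] − [2,9] + [2,3].
As a 27×18 matrix over Z this has rank 17, with invariant factors (1,1,1,1,1,1,1,1,1,1,1,1,1,1,1,1,1).

Now H_k = ker ∂_k / im ∂_{k+1}, so:

  H_2: rank ker ∂_2 − rank ∂_3 = (18 − 17) − 0 = 1, and there is no ∂_3, so H_2 = Z.

(K is a triangulation of the torus T^2.)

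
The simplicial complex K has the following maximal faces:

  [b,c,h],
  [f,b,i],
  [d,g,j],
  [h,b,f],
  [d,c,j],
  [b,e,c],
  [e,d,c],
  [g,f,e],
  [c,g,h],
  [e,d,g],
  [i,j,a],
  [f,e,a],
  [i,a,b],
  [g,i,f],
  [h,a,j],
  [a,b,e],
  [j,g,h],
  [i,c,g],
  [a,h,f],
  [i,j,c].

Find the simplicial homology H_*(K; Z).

Order the vertices as a < b < c < d < e < f < g < h < i < j. Listing each simplex with vertices in this order, K has dimension 2 with simplices:

  0-simplices (10): a, b, c, d, e, f, g, h, i, j
  1-simplices (30): ab, ae, af, ah, ai, aj, bc, be, bf, bh, bi, cd, ce, cg, ch, ci, cj, de, dg, dj, ef, eg, fg, fh, fi, gh, gi, gj, hj, ij
  2-simplices (20): abe, abi, aef, afh, ahj, aij, bce, bch, bfh, bfi, cde, cdj, cgh, cgi, cij, deg, dgj, efg, fgi, ghj

giving chain groups C_0 ≅ Z^10, C_1 ≅ Z^30, C_2 ≅ Z^20.

∂_1: C_1 → C_0 is given by ∂[p,q] = [q] − [p]. For instance
  ∂ch = h − c.
As a 10×30 matrix over Z this has rank 9, with invariant factors (1,1,1,1,1,1,1,1,1).

∂_2: C_2 → C_1 maps a triangle to the signed sum of its edges. For instance
  ∂cgi = gi − ci + cg,
  ∂cdj = dj − cj + cd.
This gives a 30×20 integer matrix of rank 20; reducing to Smith normal form yields diagonal entries (1,1,1,1,1,1,1,1,1,1,1,1,1,1,1,1,1,1,1,2).

From H_k ≅ ker(∂_k) / im(∂_{k+1}) we obtain:

  H_0: rank C_0 − rank ∂_1 = 10 − 9 = 1, and the invariant factors of ∂_1 are all 1, so H_0 = Z.
  H_1: rank ker ∂_1 − rank ∂_2 = (30 − 9) − 20 = 1, and ∂_2 has invariant factor 2 > 1, so H_1 = Z ⊕ Z/2Z.
  H_2: rank ker ∂_2 − rank ∂_3 = (20 − 20) − 0 = 0, and there is no ∂_3, so H_2 = 0.

H_0 = Z,  H_1 = Z ⊕ Z/2Z,  H_2 = 0.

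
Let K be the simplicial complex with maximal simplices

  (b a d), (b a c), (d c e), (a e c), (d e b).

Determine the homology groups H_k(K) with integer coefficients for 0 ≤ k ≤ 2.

H_0 = Z,  H_1 = Z,  H_2 = 0.

We work with the vertex ordering a < b < c < d < e. The simplices of K, each written with vertices in increasing order, are:

  0-simplices (5): a, b, c, d, e
  1-simplices (10): ab, ac, ad, ae, bc, bd, be, cd, ce, de
  2-simplices (5): abc, abd, ace, bde, cde

Hence C_0 ≅ Z^5, C_1 ≅ Z^10, C_2 ≅ Z^5.

The boundary map ∂_1: C_1 → C_0 sends each edge [p,q] (with p < q) to q − p. For instance
  ∂ac = c − a.
The 5×10 boundary matrix has rank 4 and Smith normal form diag(1,1,1,1).

The boundary map ∂_2: C_2 → C_1 maps a triangle to the signed sum of its edges. For instance
  ∂cde = de − ce + cd,
  ∂bde = de − be + bd.
The 10×5 boundary matrix has rank 5 and Smith normal form diag(1,1,1,1,1).

Computing H_k = (kernel of ∂_k) / (image of ∂_{k+1}):

  H_0: rank C_0 − rank ∂_1 = 5 − 4 = 1, and the invariant factors of ∂_1 are all 1, so H_0 ≅ Z.
  H_1: rank ker ∂_1 − rank ∂_2 = (10 − 4) − 5 = 1, and the invariant factors of ∂_2 are all 1, so H_1 ≅ Z.
  H_2: rank ker ∂_2 − rank ∂_3 = (5 − 5) − 0 = 0, and there is no ∂_3, so H_2 ≅ 0.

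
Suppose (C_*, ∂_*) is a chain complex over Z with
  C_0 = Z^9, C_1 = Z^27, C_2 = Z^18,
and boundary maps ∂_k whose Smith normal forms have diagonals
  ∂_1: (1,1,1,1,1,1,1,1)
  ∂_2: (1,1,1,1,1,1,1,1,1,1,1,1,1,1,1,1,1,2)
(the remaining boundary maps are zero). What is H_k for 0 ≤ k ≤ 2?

H_0 ≅ Z,  H_1 ≅ Z ⊕ Z/2Z,  H_2 = 0.

H_0: b_0 = 9 − 0 − 8 = 1; torsion from ∂_1 factors > 1: none. So H_0 ≅ Z.
H_1: b_1 = 27 − 8 − 18 = 1; torsion from ∂_2 factors > 1: [2]. So H_1 ≅ Z ⊕ Z/2Z.
H_2: b_2 = 18 − 18 − 0 = 0; torsion from ∂_3 factors > 1: none. So H_2 ≅ 0.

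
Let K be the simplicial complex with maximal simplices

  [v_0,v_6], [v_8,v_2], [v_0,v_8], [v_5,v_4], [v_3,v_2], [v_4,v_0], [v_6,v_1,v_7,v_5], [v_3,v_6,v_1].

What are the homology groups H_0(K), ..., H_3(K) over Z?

H_0 ≅ Z,  H_1 ≅ Z^2,  H_2 = 0,  H_3 = 0.

We work with the vertex ordering v_0 < v_1 < v_2 < v_3 < v_4 < v_5 < v_6 < v_7 < v_8. The simplices of K, each written with vertices in increasing order, are:

  0-simplices (9): [v_0], [v_1], [v_2], [v_3], [v_4], [v_5], [v_6], [v_7], [v_8]
  1-simplices (14): [v_0,v_4], [v_0,v_6], [v_0,v_8], [v_1,v_3], [v_1,v_5], [v_1,v_6], [v_1,v_7], [v_2,v_3], [v_2,v_8], [v_3,v_6], [v_4,v_5], [v_5,v_6], [v_5,v_7], [v_6,v_7]
  2-simplices (5): [v_1,v_3,v_6], [v_1,v_5,v_6], [v_1,v_5,v_7], [v_1,v_6,v_7], [v_5,v_6,v_7]
  3-simplices (1): [v_1,v_5,v_6,v_7]

Hence C_0 ≅ Z^9, C_1 ≅ Z^14, C_2 ≅ Z^5, C_3 ≅ Z^1.

Boundary ∂_1: C_1 → C_0 is given by ∂[p,q] = [q] − [p].
This gives a 9×14 integer matrix of rank 8; reducing to Smith normal form yields diagonal entries (1,1,1,1,1,1,1,1).

∂_2: C_2 → C_1 sends each 2-simplex [p,q,r] to [q,r] − [p,r] + [p,q]. For instance
  ∂[v_1,v_3,v_6] = [v_3,v_6] − [v_1,v_6] + [v_1,v_3],
  ∂[v_1,v_5,v_6] = [v_5,v_6] − [v_1,v_6] + [v_1,v_5].
As a 14×5 matrix over Z this has rank 4, with invariant factors (1,1,1,1).

Boundary ∂_3: C_3 → C_2 sends each 3-simplex σ to the alternating sum Σ_i (−1)^i (σ with its i-th vertex removed). For instance
  ∂[v_1,v_5,v_6,v_7] = [v_5,v_6,v_7] − [v_1,v_6,v_7] + [v_1,v_5,v_7] − [v_1,v_5,v_6].
The 5×1 boundary matrix has rank 1 and Smith normal form diag(1).

Reading off H_k = ker ∂_k / im ∂_{k+1}:

  H_0: rank C_0 − rank ∂_1 = 9 − 8 = 1, and the invariant factors of ∂_1 are all 1, so H_0 ≅ Z.
  H_1: rank ker ∂_1 − rank ∂_2 = (14 − 8) − 4 = 2, and the invariant factors of ∂_2 are all 1, so H_1 ≅ Z^2.
  H_2: rank ker ∂_2 − rank ∂_3 = (5 − 4) − 1 = 0, and the invariant factors of ∂_3 are all 1, so H_2 ≅ 0.
  H_3: rank ker ∂_3 − rank ∂_4 = (1 − 1) − 0 = 0, and there is no ∂_4, so H_3 ≅ 0.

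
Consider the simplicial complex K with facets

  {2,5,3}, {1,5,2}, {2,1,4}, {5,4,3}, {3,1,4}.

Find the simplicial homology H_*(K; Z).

H_0 ≅ Z,  H_1 ≅ Z,  H_2 = 0.

K has 5 vertices, 10 edges, 5 triangles.
rank ∂_0 = 0, rank ∂_1 = 4 ⇒ b_0 = 5 − 0 − 4 = 1; all invariant factors of ∂_1 are 1 so no torsion. So H_0 ≅ Z.
rank ∂_1 = 4, rank ∂_2 = 5 ⇒ b_1 = 10 − 4 − 5 = 1; all invariant factors of ∂_2 are 1 so no torsion. So H_1 ≅ Z.
rank ∂_2 = 5, rank ∂_3 = 0 ⇒ b_2 = 5 − 5 − 0 = 0. So H_2 ≅ 0.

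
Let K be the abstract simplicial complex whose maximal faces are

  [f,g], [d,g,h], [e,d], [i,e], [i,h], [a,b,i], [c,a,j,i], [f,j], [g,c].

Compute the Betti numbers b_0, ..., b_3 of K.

b_0 = 1, b_1 = 3, b_2 = 0, b_3 = 0.

Take the total order a < b < c < d < e < f < g < h < i < j on the vertex set. Then K (dimension 3) consists of the simplices:

  0-simplices (10): a, b, c, d, e, f, g, h, i, j
  1-simplices (17): ab, ac, ai, aj, bi, cg, ci, cj, de, dg, dh, ei, fg, fj, gh, hi, ij
  2-simplices (6): abi, aci, acj, aij, cij, dgh
  3-simplices (1): acij

Hence C_0 ≅ Z^10, C_1 ≅ Z^17, C_2 ≅ Z^6, C_3 ≅ Z^1.

Boundary ∂_1: C_1 → C_0 maps an edge to its endpoints' difference, ∂[p,q] = q − p. For instance
  ∂fj = j − f.
As a 10×17 matrix over Z this has rank 9, with invariant factors (1,1,1,1,1,1,1,1,1).

Boundary ∂_2: C_2 → C_1 sends each 2-simplex [p,q,r] to [q,r] − [p,r] + [p,q]. For instance
  ∂dgh = gh − dh + dg,
  ∂aij = ij − aj + ai.
The 17×6 boundary matrix has rank 5 and Smith normal form diag(1,1,1,1,1).

The boundary map ∂_3: C_3 → C_2 sends each 3-simplex σ to the alternating sum Σ_i (−1)^i (σ with its i-th vertex removed). For instance
  ∂acij = cij − aij + acj − aci.
The 6×1 boundary matrix has rank 1 and Smith normal form diag(1).

Reading off H_k = ker ∂_k / im ∂_{k+1}:

  H_0: rank C_0 − rank ∂_1 = 10 − 9 = 1, and the invariant factors of ∂_1 are all 1, so H_0 ≅ Z.
  H_1: rank ker ∂_1 − rank ∂_2 = (17 − 9) − 5 = 3, and the invariant factors of ∂_2 are all 1, so H_1 ≅ Z^3.
  H_2: rank ker ∂_2 − rank ∂_3 = (6 − 5) − 1 = 0, and the invariant factors of ∂_3 are all 1, so H_2 ≅ 0.
  H_3: rank ker ∂_3 − rank ∂_4 = (1 − 1) − 0 = 0, and there is no ∂_4, so H_3 ≅ 0.

As a check, the Euler characteristic is 10 − 17 + 6 − 1 = -2, which agrees with 1 − 3 + 0 − 0 = -2.

Hence the Betti numbers are b_0 = 1, b_1 = 3, b_2 = 0, b_3 = 0.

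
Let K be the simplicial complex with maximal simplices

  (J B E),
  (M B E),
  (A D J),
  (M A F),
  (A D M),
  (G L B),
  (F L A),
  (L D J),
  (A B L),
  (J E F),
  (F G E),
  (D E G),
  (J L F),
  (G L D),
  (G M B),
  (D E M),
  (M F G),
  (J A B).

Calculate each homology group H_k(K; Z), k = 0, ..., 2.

Fix the vertex order A < B < D < E < F < G < J < L < M and write every simplex with vertices in increasing order. Then dim K = 2 and the simplices of K are:

  0-simplices (9): A, B, D, E, F, G, J, L, M
  1-simplices (27): AB, AD, AF, AJ, AL, AM, BE, BG, BJ, BL, BM, DE, DG, DJ, DL, DM, EF, EG, EJ, EM, FG, FJ, FL, FM, GL, GM, JL
  2-simplices (18): ABJ, ABL, ADJ, ADM, AFL, AFM, BEJ, BEM, BGL, BGM, DEG, DEM, DGL, DJL, EFG, EFJ, FGM, FJL

so the chain groups are C_0 ≅ Z^9, C_1 ≅ Z^27, C_2 ≅ Z^18.

∂_1: C_1 → C_0 maps an edge to its endpoints' difference, ∂[p,q] = q − p.
This gives a 9×27 integer matrix of rank 8; reducing to Smith normal form yields diagonal entries (1,1,1,1,1,1,1,1).

The boundary map ∂_2: C_2 → C_1 acts by ∂[p,q,r] = [q,r] − [p,r] + [p,q]. For instance
  ∂BEM = EM − BM + BE,
  ∂EFG = FG − EG + EF.
The resulting 27×18 matrix has rank 18, and its Smith normal form has invariant factors (1,1,1,1,1,1,1,1,1,1,1,1,1,1,1,1,1,2).

From H_k ≅ ker(∂_k) / im(∂_{k+1}) we obtain:

  H_0: rank C_0 − rank ∂_1 = 9 − 8 = 1, and the invariant factors of ∂_1 are all 1, so H_0 ≅ Z.
  H_1: rank ker ∂_1 − rank ∂_2 = (27 − 8) − 18 = 1, and ∂_2 has invariant factor 2 > 1, so H_1 ≅ Z ⊕ Z/2.
  H_2: rank ker ∂_2 − rank ∂_3 = (18 − 18) − 0 = 0, and there is no ∂_3, so H_2 ≅ 0.

H_0 ≅ Z,  H_1 ≅ Z ⊕ Z/2,  H_2 = 0.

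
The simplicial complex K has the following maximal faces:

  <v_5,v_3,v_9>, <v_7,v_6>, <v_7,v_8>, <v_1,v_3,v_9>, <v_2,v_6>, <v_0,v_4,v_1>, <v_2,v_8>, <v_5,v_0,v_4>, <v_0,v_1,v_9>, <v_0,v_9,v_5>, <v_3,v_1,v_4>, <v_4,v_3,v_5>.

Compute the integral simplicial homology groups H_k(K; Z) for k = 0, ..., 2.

Take the total order v_0 < v_1 < v_2 < v_3 < v_4 < v_5 < v_6 < v_7 < v_8 < v_9 on the vertex set. Then K (dimension 2) consists of the simplices:

  0-simplices (10): [v_0], [v_1], [v_2], [v_3], [v_4], [v_5], [v_6], [v_7], [v_8], [v_9]
  1-simplices (16): (16 of them)
  2-simplices (8): [v_0,v_1,v_4], [v_0,v_1,v_9], [v_0,v_4,v_5], [v_0,v_5,v_9], [v_1,v_3,v_4], [v_1,v_3,v_9], [v_3,v_4,v_5], [v_3,v_5,v_9]

so the chain groups are C_0 ≅ Z^10, C_1 ≅ Z^16, C_2 ≅ Z^8.

∂_1: C_1 → C_0 sends each edge [p,q] (with p < q) to q − p.
The resulting 10×16 matrix has rank 8, and its Smith normal form has invariant factors (1,1,1,1,1,1,1,1).

The boundary map ∂_2: C_2 → C_1 maps a triangle to the signed sum of its edges. For instance
  ∂[v_1,v_3,v_4] = [v_3,v_4] − [v_1,v_4] + [v_1,v_3],
  ∂[v_3,v_5,v_9] = [v_5,v_9] − [v_3,v_9] + [v_3,v_5].
As a 16×8 matrix over Z this has rank 7, with invariant factors (1,1,1,1,1,1,1).

Computing H_k = (kernel of ∂_k) / (image of ∂_{k+1}):

  H_0: rank C_0 − rank ∂_1 = 10 − 8 = 2, and the invariant factors of ∂_1 are all 1, so H_0 ≅ Z^2.
  H_1: rank ker ∂_1 − rank ∂_2 = (16 − 8) − 7 = 1, and the invariant factors of ∂_2 are all 1, so H_1 ≅ Z.
  H_2: rank ker ∂_2 − rank ∂_3 = (8 − 7) − 0 = 1, and there is no ∂_3, so H_2 ≅ Z.

H_0 = Z^2,  H_1 = Z,  H_2 = Z.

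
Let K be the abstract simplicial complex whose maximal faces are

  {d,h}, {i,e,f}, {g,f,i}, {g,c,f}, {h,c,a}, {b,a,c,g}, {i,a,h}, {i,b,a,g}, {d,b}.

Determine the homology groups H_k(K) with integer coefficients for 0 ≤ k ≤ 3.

Take the total order a < b < c < d < e < f < g < h < i on the vertex set. Then K (dimension 3) consists of the simplices:

  0-simplices (9): a, b, c, d, e, f, g, h, i
  1-simplices (19): ab, ac, ag, ah, ai, bc, bd, bg, bi, cf, cg, ch, dh, ef, ei, fg, fi, gi, hi
  2-simplices (12): abc, abg, abi, acg, ach, agi, ahi, bcg, bgi, cfg, efi, fgi
  3-simplices (2): abcg, abgi

giving chain groups C_0 ≅ Z^9, C_1 ≅ Z^19, C_2 ≅ Z^12, C_3 ≅ Z^2.

∂_1: C_1 → C_0 is given by ∂[p,q] = [q] − [p]. For instance
  ∂fi = i − f.
The resulting 9×19 matrix has rank 8, and its Smith normal form has invariant factors (1,1,1,1,1,1,1,1).

Boundary ∂_2: C_2 → C_1 acts by ∂[p,q,r] = [q,r] − [p,r] + [p,q]. For instance
  ∂ahi = hi − ai + ah,
  ∂efi = fi − ei + ef.
This gives a 19×12 integer matrix of rank 10; reducing to Smith normal form yields diagonal entries (1,1,1,1,1,1,1,1,1,1).

∂_3: C_3 → C_2 sends each 3-simplex σ to the alternating sum Σ_i (−1)^i (σ with its i-th vertex removed). For instance
  ∂abcg = bcg − acg + abg − abc,
  ∂abgi = bgi − agi + abi − abg.
The resulting 12×2 matrix has rank 2, and its Smith normal form has invariant factors (1,1).

Computing H_k = (kernel of ∂_k) / (image of ∂_{k+1}):

  H_0: rank C_0 − rank ∂_1 = 9 − 8 = 1, and the invariant factors of ∂_1 are all 1, so H_0 ≅ Z.
  H_1: rank ker ∂_1 − rank ∂_2 = (19 − 8) − 10 = 1, and the invariant factors of ∂_2 are all 1, so H_1 ≅ Z.
  H_2: rank ker ∂_2 − rank ∂_3 = (12 − 10) − 2 = 0, and the invariant factors of ∂_3 are all 1, so H_2 ≅ 0.
  H_3: rank ker ∂_3 − rank ∂_4 = (2 − 2) − 0 = 0, and there is no ∂_4, so H_3 ≅ 0.

H_0 = Z,  H_1 = Z,  H_2 = 0,  H_3 = 0.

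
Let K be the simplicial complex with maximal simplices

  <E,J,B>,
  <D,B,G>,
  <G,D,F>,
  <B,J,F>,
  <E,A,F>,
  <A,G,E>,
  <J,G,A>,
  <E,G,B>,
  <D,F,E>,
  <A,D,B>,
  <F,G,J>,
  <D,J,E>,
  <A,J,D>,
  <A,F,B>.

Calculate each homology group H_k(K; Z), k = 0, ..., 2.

H_0 = Z,  H_1 = Z^2,  H_2 = Z.

K has 7 vertices, 21 edges, 14 triangles.
rank ∂_0 = 0, rank ∂_1 = 6 ⇒ b_0 = 7 − 0 − 6 = 1; all invariant factors of ∂_1 are 1 so no torsion. So H_0 = Z.
rank ∂_1 = 6, rank ∂_2 = 13 ⇒ b_1 = 21 − 6 − 13 = 2; all invariant factors of ∂_2 are 1 so no torsion. So H_1 = Z^2.
rank ∂_2 = 13, rank ∂_3 = 0 ⇒ b_2 = 14 − 13 − 0 = 1. So H_2 = Z.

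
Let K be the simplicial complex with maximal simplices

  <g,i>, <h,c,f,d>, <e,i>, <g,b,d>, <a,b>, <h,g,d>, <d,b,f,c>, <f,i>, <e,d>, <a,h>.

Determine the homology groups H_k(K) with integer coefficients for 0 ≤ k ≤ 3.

H_0 ≅ Z,  H_1 ≅ Z^3,  H_2 = 0,  H_3 = 0.

K has 9 vertices, 18 edges, 9 triangles, 2 3-simplices.
rank ∂_0 = 0, rank ∂_1 = 8 ⇒ b_0 = 9 − 0 − 8 = 1; all invariant factors of ∂_1 are 1 so no torsion. So H_0 ≅ Z.
rank ∂_1 = 8, rank ∂_2 = 7 ⇒ b_1 = 18 − 8 − 7 = 3; all invariant factors of ∂_2 are 1 so no torsion. So H_1 ≅ Z^3.
rank ∂_2 = 7, rank ∂_3 = 2 ⇒ b_2 = 9 − 7 − 2 = 0; all invariant factors of ∂_3 are 1 so no torsion. So H_2 ≅ 0.
rank ∂_3 = 2, rank ∂_4 = 0 ⇒ b_3 = 2 − 2 − 0 = 0. So H_3 ≅ 0.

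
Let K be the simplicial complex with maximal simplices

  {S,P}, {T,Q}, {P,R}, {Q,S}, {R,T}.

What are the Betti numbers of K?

We work with the vertex ordering P < Q < R < S < T. The simplices of K, each written with vertices in increasing order, are:

  0-simplices (5): P, Q, R, S, T
  1-simplices (5): PR, PS, QS, QT, RT

Hence C_0 ≅ Z^5, C_1 ≅ Z^5.

∂_1: C_1 → C_0 maps an edge to its endpoints' difference, ∂[p,q] = q − p. For instance
  ∂PS = S − P.
The resulting 5×5 matrix has rank 4, and its Smith normal form has invariant factors (1,1,1,1).

Now H_k = ker ∂_k / im ∂_{k+1}, so:

  H_0: rank C_0 − rank ∂_1 = 5 − 4 = 1, and the invariant factors of ∂_1 are all 1, so H_0 = Z.
  H_1: rank ker ∂_1 − rank ∂_2 = (5 − 4) − 0 = 1, and there is no ∂_2, so H_1 = Z.

Hence the Betti numbers are b_0 = 1, b_1 = 1.

b_0 = 1, b_1 = 1.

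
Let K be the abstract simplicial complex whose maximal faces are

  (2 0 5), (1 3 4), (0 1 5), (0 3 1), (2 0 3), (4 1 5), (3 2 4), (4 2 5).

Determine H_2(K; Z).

We work with the vertex ordering 0 < 1 < 2 < 3 < 4 < 5. The simplices of K, each written with vertices in increasing order, are:

  0-simplices (6): [0], [1], [2], [3], [4], [5]
  1-simplices (12): [0,1], [0,2], [0,3], [0,5], [1,3], [1,4], [1,5], [2,3], [2,4], [2,5], [3,4], [4,5]
  2-simplices (8): [0,1,3], [0,1,5], [0,2,3], [0,2,5], [1,3,4], [1,4,5], [2,3,4], [2,4,5]

so the chain groups are C_0 ≅ Z^6, C_1 ≅ Z^12, C_2 ≅ Z^8.

Boundary ∂_1: C_1 → C_0 is given by ∂[p,q] = [q] − [p]. For instance
  ∂[0,5] = [5] − [0].
This gives a 6×12 integer matrix of rank 5; reducing to Smith normal form yields diagonal entries (1,1,1,1,1).

∂_2: C_2 → C_1 acts by ∂[p,q,r] = [q,r] − [p,r] + [p,q]. For instance
  ∂[0,2,5] = [2,5] − [0,5] + [0,2],
  ∂[2,3,4] = [3,4] − [2,4] + [2,3].
The resulting 12×8 matrix has rank 7, and its Smith normal form has invariant factors (1,1,1,1,1,1,1).

Computing H_k = (kernel of ∂_k) / (image of ∂_{k+1}):

  H_2: rank ker ∂_2 − rank ∂_3 = (8 − 7) − 0 = 1, and there is no ∂_3, so H_2 ≅ Z.

H_2 ≅ Z.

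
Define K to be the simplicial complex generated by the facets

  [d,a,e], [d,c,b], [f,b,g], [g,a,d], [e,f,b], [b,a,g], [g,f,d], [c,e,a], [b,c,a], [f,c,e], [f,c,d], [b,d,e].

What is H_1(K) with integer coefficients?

Fix the vertex order a < b < c < d < e < f < g and write every simplex with vertices in increasing order. Then dim K = 2 and the simplices of K are:

  0-simplices (7): a, b, c, d, e, f, g
  1-simplices (18): ab, ac, ad, ae, ag, bc, bd, be, bf, bg, cd, ce, cf, de, df, dg, ef, fg
  2-simplices (12): abc, abg, ace, ade, adg, bcd, bde, bef, bfg, cdf, cef, dfg

giving chain groups C_0 ≅ Z^7, C_1 ≅ Z^18, C_2 ≅ Z^12.

∂_1: C_1 → C_0 is given by ∂[p,q] = [q] − [p]. For instance
  ∂de = e − d.
The resulting 7×18 matrix has rank 6, and its Smith normal form has invariant factors (1,1,1,1,1,1).

Boundary ∂_2: C_2 → C_1 maps a triangle to the signed sum of its edges. For instance
  ∂cdf = df − cf + cd,
  ∂adg = dg − ag + ad.
The resulting 18×12 matrix has rank 12, and its Smith normal form has invariant factors (1,1,1,1,1,1,1,1,1,1,1,2).

Computing H_k = (kernel of ∂_k) / (image of ∂_{k+1}):

  H_1: rank ker ∂_1 − rank ∂_2 = (18 − 6) − 12 = 0, and ∂_2 has invariant factor 2 > 1, so H_1 = Z/2Z.

H_1 ≅ Z/2Z.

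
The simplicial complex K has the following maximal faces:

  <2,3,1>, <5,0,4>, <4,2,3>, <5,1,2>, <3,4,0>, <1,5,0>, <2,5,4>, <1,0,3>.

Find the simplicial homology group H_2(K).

H_2 = Z.

Take the total order 0 < 1 < 2 < 3 < 4 < 5 on the vertex set. Then K (dimension 2) consists of the simplices:

  0-simplices (6): [0], [1], [2], [3], [4], [5]
  1-simplices (12): [0,1], [0,3], [0,4], [0,5], [1,2], [1,3], [1,5], [2,3], [2,4], [2,5], [3,4], [4,5]
  2-simplices (8): [0,1,3], [0,1,5], [0,3,4], [0,4,5], [1,2,3], [1,2,5], [2,3,4], [2,4,5]

so the chain groups are C_0 ≅ Z^6, C_1 ≅ Z^12, C_2 ≅ Z^8.

The boundary map ∂_1: C_1 → C_0 is given by ∂[p,q] = [q] − [p].
This gives a 6×12 integer matrix of rank 5; reducing to Smith normal form yields diagonal entries (1,1,1,1,1).

The boundary map ∂_2: C_2 → C_1 sends each 2-simplex [p,q,r] to [q,r] − [p,r] + [p,q]. For instance
  ∂[1,2,5] = [2,5] − [1,5] + [1,2],
  ∂[2,4,5] = [4,5] − [2,5] + [2,4].
This gives a 12×8 integer matrix of rank 7; reducing to Smith normal form yields diagonal entries (1,1,1,1,1,1,1).

Now H_k = ker ∂_k / im ∂_{k+1}, so:

  H_2: rank ker ∂_2 − rank ∂_3 = (8 − 7) − 0 = 1, and there is no ∂_3, so H_2 ≅ Z.

(K is a triangulation of the 2-sphere S^2.)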